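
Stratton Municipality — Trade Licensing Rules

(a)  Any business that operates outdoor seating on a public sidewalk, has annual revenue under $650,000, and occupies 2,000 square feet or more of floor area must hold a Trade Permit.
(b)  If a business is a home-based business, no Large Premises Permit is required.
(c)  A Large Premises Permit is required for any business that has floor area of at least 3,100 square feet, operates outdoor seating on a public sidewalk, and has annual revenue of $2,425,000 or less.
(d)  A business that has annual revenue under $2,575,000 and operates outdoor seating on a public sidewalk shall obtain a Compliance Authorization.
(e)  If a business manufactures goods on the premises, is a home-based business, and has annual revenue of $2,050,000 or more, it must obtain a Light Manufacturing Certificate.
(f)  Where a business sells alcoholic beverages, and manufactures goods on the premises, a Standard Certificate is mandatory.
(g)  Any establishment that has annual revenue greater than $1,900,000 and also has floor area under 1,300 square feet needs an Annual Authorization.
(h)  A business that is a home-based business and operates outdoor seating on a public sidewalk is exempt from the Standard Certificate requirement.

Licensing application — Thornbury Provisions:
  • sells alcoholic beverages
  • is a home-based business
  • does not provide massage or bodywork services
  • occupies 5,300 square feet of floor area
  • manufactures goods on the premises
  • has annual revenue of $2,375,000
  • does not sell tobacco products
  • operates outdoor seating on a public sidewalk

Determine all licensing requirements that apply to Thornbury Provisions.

(a) operates outdoor seating on a public sidewalk; revenue $2,375,000 ≥ $650,000; floor area 5,300 square feet ≥ 2,000 square feet → Trade Permit not required.
(b) is a home-based business → exempt from Large Premises Permit.
(c) floor area 5,300 square feet ≥ 3,100 square feet; operates outdoor seating on a public sidewalk; revenue $2,375,000 ≤ $2,425,000 → Large Premises Permit required.
(d) revenue $2,375,000 < $2,575,000; operates outdoor seating on a public sidewalk → Compliance Authorization required.
(e) manufactures goods on the premises; is a home-based business; revenue $2,375,000 ≥ $2,050,000 → Light Manufacturing Certificate required.
(f) sells alcoholic beverages; manufactures goods on the premises → Standard Certificate required.
(g) revenue $2,375,000 > $1,900,000; floor area 5,300 square feet ≥ 1,300 square feet → Annual Authorization not required.
(h) is a home-based business; operates outdoor seating on a public sidewalk → exempt from Standard Certificate.

Compliance Authorization, Light Manufacturing Certificate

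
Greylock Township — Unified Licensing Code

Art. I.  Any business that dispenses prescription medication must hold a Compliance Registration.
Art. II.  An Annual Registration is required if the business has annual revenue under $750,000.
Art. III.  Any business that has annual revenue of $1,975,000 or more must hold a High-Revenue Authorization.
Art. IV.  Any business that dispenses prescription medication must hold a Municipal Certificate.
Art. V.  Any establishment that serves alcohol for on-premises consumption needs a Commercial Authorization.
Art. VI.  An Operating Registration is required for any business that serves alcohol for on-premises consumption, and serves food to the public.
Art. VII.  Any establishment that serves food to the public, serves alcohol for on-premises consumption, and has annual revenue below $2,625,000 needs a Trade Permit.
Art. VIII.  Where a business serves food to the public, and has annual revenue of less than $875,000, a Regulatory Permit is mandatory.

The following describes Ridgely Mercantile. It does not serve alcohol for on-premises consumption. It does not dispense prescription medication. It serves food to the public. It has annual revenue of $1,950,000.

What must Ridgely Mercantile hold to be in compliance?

Art. I. does not dispense prescription medication → Compliance Registration not required.
Art. II. revenue $1,950,000 ≥ $750,000 → Annual Registration not required.
Art. III. revenue $1,950,000 < $1,975,000 → High-Revenue Authorization not required.
Art. IV. does not dispense prescription medication → Municipal Certificate not required.
Art. V. does not serve alcohol for on-premises consumption → Commercial Authorization not required.
Art. VI. does not serve alcohol for on-premises consumption; serves food to the public → Operating Registration not required.
Art. VII. serves food to the public; does not serve alcohol for on-premises consumption; revenue $1,950,000 < $2,625,000 → Trade Permit not required.
Art. VIII. serves food to the public; revenue $1,950,000 ≥ $875,000 → Regulatory Permit not required.

None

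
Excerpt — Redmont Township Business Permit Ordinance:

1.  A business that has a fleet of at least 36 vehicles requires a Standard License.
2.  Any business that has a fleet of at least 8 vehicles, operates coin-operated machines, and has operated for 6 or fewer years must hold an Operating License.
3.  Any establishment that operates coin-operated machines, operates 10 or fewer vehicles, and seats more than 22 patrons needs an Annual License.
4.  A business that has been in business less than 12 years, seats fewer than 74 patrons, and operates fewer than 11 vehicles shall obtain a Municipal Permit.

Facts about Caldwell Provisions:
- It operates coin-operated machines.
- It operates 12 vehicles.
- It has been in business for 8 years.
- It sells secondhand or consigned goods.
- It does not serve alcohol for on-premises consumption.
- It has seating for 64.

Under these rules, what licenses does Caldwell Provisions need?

1. vehicles 12 < 36 → Standard License not required.
2. vehicles 12 ≥ 8; operates coin-operated machines; years in business 8 > 6 → Operating License not required.
3. operates coin-operated machines; vehicles 12 > 10; seating 64 > 22 → Annual License not required.
4. years in business 8 < 12; seating 64 < 74; vehicles 12 ≥ 11 → Municipal Permit not required.

None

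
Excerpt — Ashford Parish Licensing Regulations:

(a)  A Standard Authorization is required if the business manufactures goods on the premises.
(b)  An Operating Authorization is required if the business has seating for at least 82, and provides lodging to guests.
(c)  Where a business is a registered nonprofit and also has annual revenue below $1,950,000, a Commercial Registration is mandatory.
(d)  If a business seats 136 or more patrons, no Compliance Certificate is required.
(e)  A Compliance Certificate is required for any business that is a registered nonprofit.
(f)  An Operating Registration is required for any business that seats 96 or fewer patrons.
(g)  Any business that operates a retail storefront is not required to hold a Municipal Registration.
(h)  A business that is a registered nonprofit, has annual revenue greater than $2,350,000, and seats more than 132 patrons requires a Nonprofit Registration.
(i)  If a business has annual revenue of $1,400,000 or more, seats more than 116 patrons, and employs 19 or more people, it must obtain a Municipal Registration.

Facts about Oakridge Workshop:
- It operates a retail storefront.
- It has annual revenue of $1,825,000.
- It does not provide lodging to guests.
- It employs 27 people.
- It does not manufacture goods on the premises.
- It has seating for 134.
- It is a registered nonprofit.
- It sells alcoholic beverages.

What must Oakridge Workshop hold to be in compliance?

(a) does not manufacture goods on the premises → Standard Authorization not required.
(b) seating 134 ≥ 82; does not provide lodging to guests → Operating Authorization not required.
(c) is a registered nonprofit; revenue $1,825,000 < $1,950,000 → Commercial Registration required.
(d) seating 134 < 136 → Compliance Certificate exemption does not apply.
(e) is a registered nonprofit → Compliance Certificate required.
(f) seating 134 > 96 → Operating Registration not required.
(g) operates a retail storefront → exempt from Municipal Registration.
(h) is a registered nonprofit; revenue $1,825,000 ≤ $2,350,000; seating 134 > 132 → Nonprofit Registration not required.
(i) revenue $1,825,000 ≥ $1,400,000; seating 134 > 116; employees 27 ≥ 19 → Municipal Registration required.

Commercial Registration, Compliance Certificate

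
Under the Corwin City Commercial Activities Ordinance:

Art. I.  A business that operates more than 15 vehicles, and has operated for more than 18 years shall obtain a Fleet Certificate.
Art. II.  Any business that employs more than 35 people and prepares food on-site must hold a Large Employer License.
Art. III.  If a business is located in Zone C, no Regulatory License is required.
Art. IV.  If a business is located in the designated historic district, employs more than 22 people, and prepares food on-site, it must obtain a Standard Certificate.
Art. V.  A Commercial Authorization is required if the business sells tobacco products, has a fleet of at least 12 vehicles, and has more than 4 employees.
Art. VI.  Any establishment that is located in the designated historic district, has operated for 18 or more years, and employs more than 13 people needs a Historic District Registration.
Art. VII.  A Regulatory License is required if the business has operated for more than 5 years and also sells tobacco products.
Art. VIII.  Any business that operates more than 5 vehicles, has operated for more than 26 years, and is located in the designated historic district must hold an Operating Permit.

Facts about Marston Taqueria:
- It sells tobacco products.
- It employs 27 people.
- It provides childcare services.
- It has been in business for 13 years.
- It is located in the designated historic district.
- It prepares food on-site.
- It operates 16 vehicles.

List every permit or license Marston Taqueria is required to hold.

Art. I. vehicles 16 > 15; years in business 13 ≤ 18 → Fleet Certificate not required.
Art. II. employees 27 ≤ 35; prepares food on-site → Large Employer License not required.
Art. III. is located in the designated historic district (not: is located in Zone C) → Regulatory License exemption does not apply.
Art. IV. is located in the designated historic district; employees 27 > 22; prepares food on-site → Standard Certificate required.
Art. V. sells tobacco products; vehicles 16 ≥ 12; employees 27 > 4 → Commercial Authorization required.
Art. VI. is located in the designated historic district; years in business 13 < 18; employees 27 > 13 → Historic District Registration not required.
Art. VII. years in business 13 > 5; sells tobacco products → Regulatory License required.
Art. VIII. vehicles 16 > 5; years in business 13 ≤ 26; is located in the designated historic district → Operating Permit not required.

Commercial Authorization, Regulatory License, Standard Certificate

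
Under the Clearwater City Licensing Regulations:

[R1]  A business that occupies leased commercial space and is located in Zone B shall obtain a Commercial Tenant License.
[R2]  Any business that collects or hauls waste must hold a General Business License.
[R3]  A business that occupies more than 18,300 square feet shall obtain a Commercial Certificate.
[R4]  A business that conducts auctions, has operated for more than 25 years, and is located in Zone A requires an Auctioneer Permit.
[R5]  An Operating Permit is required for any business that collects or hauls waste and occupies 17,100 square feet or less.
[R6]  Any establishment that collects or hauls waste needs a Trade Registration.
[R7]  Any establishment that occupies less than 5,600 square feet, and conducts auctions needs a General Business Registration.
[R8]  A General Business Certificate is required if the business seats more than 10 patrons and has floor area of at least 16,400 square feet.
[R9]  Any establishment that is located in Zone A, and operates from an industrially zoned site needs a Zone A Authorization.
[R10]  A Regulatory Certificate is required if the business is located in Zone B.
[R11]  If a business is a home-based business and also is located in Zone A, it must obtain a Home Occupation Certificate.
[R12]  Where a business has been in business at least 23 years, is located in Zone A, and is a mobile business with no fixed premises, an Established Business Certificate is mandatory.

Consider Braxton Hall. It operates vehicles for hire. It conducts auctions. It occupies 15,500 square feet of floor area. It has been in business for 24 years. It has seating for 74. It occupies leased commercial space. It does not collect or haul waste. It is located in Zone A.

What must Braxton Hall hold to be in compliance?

[R1] occupies leased commercial space; is located in Zone A (not: is located in Zone B) → Commercial Tenant License not required.
[R2] does not collect or haul waste → General Business License not required.
[R3] floor area 15,500 square feet ≤ 18,300 square feet → Commercial Certificate not required.
[R4] conducts auctions; years in business 24 ≤ 25; is located in Zone A → Auctioneer Permit not required.
[R5] does not collect or haul waste; floor area 15,500 square feet ≤ 17,100 square feet → Operating Permit not required.
[R6] does not collect or haul waste → Trade Registration not required.
[R7] floor area 15,500 square feet ≥ 5,600 square feet; conducts auctions → General Business Registration not required.
[R8] seating 74 > 10; floor area 15,500 square feet < 16,400 square feet → General Business Certificate not required.
[R9] is located in Zone A; occupies leased commercial space (not: operates from an industrially zoned site) → Zone A Authorization not required.
[R10] is located in Zone A (not: is located in Zone B) → Regulatory Certificate not required.
[R11] occupies leased commercial space (not: is a home-based business); is located in Zone A → Home Occupation Certificate not required.
[R12] years in business 24 ≥ 23; is located in Zone A; occupies leased commercial space (not: is a mobile business with no fixed premises) → Established Business Certificate not required.

None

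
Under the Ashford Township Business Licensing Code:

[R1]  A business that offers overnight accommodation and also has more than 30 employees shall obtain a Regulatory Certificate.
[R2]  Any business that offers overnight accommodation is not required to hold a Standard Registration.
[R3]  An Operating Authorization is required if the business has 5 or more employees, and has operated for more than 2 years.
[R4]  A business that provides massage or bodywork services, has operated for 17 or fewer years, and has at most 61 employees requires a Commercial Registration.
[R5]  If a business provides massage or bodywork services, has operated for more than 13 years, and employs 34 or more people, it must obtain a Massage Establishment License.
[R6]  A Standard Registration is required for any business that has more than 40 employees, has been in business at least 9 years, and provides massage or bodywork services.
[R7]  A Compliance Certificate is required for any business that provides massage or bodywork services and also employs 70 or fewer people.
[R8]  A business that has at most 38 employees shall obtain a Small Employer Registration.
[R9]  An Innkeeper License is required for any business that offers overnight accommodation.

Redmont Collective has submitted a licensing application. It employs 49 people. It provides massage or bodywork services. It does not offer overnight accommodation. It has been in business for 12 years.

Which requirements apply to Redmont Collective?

[R1] does not offer overnight accommodation; employees 49 > 30 → Regulatory Certificate not required.
[R2] does not offer overnight accommodation → Standard Registration exemption does not apply.
[R3] employees 49 ≥ 5; years in business 12 > 2 → Operating Authorization required.
[R4] provides massage or bodywork services; years in business 12 ≤ 17; employees 49 ≤ 61 → Commercial Registration required.
[R5] provides massage or bodywork services; years in business 12 ≤ 13; employees 49 ≥ 34 → Massage Establishment License not required.
[R6] employees 49 > 40; years in business 12 ≥ 9; provides massage or bodywork services → Standard Registration required.
[R7] provides massage or bodywork services; employees 49 ≤ 70 → Compliance Certificate required.
[R8] employees 49 > 38 → Small Employer Registration not required.
[R9] does not offer overnight accommodation → Innkeeper License not required.

Commercial Registration, Compliance Certificate, Operating Authorization, Standard Registration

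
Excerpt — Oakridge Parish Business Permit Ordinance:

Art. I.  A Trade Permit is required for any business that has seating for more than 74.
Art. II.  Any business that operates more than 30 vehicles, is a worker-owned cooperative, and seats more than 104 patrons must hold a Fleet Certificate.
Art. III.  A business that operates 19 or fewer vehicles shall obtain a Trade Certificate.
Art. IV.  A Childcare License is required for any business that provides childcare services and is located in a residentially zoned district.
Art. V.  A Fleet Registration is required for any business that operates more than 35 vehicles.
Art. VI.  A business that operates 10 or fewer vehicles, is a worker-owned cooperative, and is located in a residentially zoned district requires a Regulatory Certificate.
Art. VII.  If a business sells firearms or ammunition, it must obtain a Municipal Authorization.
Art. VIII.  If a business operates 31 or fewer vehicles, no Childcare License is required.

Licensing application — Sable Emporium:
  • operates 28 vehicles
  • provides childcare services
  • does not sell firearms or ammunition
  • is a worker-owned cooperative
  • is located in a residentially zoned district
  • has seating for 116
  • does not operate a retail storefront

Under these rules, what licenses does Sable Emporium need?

Art. I. seating 116 > 74 → Trade Permit required.
Art. II. vehicles 28 ≤ 30; is a worker-owned cooperative; seating 116 > 104 → Fleet Certificate not required.
Art. III. vehicles 28 > 19 → Trade Certificate not required.
Art. IV. provides childcare services; is located in a residentially zoned district → Childcare License required.
Art. V. vehicles 28 ≤ 35 → Fleet Registration not required.
Art. VI. vehicles 28 > 10; is a worker-owned cooperative; is located in a residentially zoned district → Regulatory Certificate not required.
Art. VII. does not sell firearms or ammunition → Municipal Authorization not required.
Art. VIII. vehicles 28 ≤ 31 → exempt from Childcare License.

Trade Permit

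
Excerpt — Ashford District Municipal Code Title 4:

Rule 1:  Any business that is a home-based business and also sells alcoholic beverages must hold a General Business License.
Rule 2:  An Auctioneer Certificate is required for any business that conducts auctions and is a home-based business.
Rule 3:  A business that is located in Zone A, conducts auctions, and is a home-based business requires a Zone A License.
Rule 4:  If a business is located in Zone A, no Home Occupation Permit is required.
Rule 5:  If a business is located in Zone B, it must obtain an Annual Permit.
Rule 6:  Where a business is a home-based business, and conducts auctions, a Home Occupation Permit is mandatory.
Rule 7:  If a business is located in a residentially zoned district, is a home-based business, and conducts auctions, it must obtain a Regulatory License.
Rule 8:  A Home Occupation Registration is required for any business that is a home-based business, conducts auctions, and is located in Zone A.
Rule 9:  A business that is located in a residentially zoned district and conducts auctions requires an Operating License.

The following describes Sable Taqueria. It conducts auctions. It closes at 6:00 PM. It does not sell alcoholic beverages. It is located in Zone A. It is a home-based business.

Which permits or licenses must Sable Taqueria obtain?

Auctioneer Certificate, Home Occupation Registration, Zone A License

Rule 1: is a home-based business; does not sell alcoholic beverages → General Business License not required.
Rule 2: conducts auctions; is a home-based business → Auctioneer Certificate required.
Rule 3: is located in Zone A; conducts auctions; is a home-based business → Zone A License required.
Rule 4: is located in Zone A → exempt from Home Occupation Permit.
Rule 5: is located in Zone A (not: is located in Zone B) → Annual Permit not required.
Rule 6: is a home-based business; conducts auctions → Home Occupation Permit required.
Rule 7: is located in Zone A (not: is located in a residentially zoned district); is a home-based business; conducts auctions → Regulatory License not required.
Rule 8: is a home-based business; conducts auctions; is located in Zone A → Home Occupation Registration required.
Rule 9: is located in Zone A (not: is located in a residentially zoned district); conducts auctions → Operating License not required.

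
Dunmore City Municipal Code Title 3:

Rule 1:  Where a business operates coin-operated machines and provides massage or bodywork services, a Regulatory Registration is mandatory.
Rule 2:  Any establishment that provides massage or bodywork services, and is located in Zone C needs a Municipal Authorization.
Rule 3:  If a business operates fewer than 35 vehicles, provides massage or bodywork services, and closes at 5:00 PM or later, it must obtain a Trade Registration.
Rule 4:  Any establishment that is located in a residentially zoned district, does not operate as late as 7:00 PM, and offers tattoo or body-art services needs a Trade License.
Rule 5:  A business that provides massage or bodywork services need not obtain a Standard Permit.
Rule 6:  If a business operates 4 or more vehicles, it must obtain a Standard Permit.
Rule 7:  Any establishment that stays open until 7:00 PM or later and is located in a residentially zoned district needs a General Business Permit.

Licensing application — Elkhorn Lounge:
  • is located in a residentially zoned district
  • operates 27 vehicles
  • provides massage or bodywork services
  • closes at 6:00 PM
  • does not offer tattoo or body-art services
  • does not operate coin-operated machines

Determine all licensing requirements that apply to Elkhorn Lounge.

Trade Registration

Rule 1: does not operate coin-operated machines; provides massage or bodywork services → Regulatory Registration not required.
Rule 2: provides massage or bodywork services; is located in a residentially zoned district (not: is located in Zone C) → Municipal Authorization not required.
Rule 3: vehicles 27 < 35; provides massage or bodywork services; closes 6:00 PM, after 5:00 PM → Trade Registration required.
Rule 4: is located in a residentially zoned district; closes 6:00 PM, at/before 7:00 PM; does not offer tattoo or body-art services → Trade License not required.
Rule 5: provides massage or bodywork services → exempt from Standard Permit.
Rule 6: vehicles 27 ≥ 4 → Standard Permit required.
Rule 7: closes 6:00 PM, at/before 7:00 PM; is located in a residentially zoned district → General Business Permit not required.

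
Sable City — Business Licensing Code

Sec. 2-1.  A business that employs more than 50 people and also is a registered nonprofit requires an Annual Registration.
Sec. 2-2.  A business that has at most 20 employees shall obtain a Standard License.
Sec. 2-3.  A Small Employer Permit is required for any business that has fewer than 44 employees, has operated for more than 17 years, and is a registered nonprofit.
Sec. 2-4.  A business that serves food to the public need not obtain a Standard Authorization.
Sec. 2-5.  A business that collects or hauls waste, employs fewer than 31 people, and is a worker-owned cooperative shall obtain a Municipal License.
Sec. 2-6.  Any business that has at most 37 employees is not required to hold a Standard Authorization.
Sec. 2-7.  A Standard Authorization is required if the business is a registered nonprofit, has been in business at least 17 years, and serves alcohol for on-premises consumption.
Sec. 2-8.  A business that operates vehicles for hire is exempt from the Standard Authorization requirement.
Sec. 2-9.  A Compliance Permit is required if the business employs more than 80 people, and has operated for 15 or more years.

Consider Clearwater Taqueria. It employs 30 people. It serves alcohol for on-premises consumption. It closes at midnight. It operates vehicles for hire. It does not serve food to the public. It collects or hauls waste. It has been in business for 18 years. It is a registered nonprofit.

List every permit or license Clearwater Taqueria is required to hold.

Small Employer Permit

Sec. 2-1. employees 30 ≤ 50; is a registered nonprofit → Annual Registration not required.
Sec. 2-2. employees 30 > 20 → Standard License not required.
Sec. 2-3. employees 30 < 44; years in business 18 > 17; is a registered nonprofit → Small Employer Permit required.
Sec. 2-4. does not serve food to the public → Standard Authorization exemption does not apply.
Sec. 2-5. collects or hauls waste; employees 30 < 31; is a registered nonprofit (not: is a worker-owned cooperative) → Municipal License not required.
Sec. 2-6. employees 30 ≤ 37 → exempt from Standard Authorization.
Sec. 2-7. is a registered nonprofit; years in business 18 ≥ 17; serves alcohol for on-premises consumption → Standard Authorization required.
Sec. 2-8. operates vehicles for hire → exempt from Standard Authorization.
Sec. 2-9. employees 30 ≤ 80; years in business 18 ≥ 15 → Compliance Permit not required.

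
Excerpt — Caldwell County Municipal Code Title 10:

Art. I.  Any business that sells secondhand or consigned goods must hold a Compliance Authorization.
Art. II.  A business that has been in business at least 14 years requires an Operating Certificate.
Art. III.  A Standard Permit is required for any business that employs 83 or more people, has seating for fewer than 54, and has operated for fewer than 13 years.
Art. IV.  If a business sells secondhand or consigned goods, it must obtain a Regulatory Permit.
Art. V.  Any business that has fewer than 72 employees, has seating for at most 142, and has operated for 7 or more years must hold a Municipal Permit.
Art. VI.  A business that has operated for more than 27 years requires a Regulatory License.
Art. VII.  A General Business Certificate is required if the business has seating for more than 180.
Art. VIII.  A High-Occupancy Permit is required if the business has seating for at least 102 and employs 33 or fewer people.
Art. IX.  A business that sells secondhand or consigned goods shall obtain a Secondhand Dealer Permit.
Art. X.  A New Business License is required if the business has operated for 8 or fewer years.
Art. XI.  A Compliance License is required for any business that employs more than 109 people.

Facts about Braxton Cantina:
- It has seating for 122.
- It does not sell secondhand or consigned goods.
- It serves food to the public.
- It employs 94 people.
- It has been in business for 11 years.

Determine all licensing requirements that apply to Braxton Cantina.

None

Art. I. does not sell secondhand or consigned goods → Compliance Authorization not required.
Art. II. years in business 11 < 14 → Operating Certificate not required.
Art. III. employees 94 ≥ 83; seating 122 ≥ 54; years in business 11 < 13 → Standard Permit not required.
Art. IV. does not sell secondhand or consigned goods → Regulatory Permit not required.
Art. V. employees 94 ≥ 72; seating 122 ≤ 142; years in business 11 ≥ 7 → Municipal Permit not required.
Art. VI. years in business 11 ≤ 27 → Regulatory License not required.
Art. VII. seating 122 ≤ 180 → General Business Certificate not required.
Art. VIII. seating 122 ≥ 102; employees 94 > 33 → High-Occupancy Permit not required.
Art. IX. does not sell secondhand or consigned goods → Secondhand Dealer Permit not required.
Art. X. years in business 11 > 8 → New Business License not required.
Art. XI. employees 94 ≤ 109 → Compliance License not required.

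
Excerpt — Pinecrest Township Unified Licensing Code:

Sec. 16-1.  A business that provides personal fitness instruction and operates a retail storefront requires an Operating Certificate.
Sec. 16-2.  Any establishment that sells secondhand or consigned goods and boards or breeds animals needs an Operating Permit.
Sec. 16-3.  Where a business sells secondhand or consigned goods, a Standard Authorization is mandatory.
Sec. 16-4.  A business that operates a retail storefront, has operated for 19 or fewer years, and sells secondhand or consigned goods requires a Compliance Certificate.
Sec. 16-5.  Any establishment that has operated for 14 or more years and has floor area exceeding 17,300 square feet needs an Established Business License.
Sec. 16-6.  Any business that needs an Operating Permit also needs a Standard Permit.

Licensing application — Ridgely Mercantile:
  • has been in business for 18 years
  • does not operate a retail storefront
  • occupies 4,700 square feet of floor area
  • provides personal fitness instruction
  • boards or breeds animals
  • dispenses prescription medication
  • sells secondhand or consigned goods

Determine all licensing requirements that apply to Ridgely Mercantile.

Operating Permit, Standard Authorization, Standard Permit

Sec. 16-1. provides personal fitness instruction; does not operate a retail storefront → Operating Certificate not required.
Sec. 16-2. sells secondhand or consigned goods; boards or breeds animals → Operating Permit required.
Sec. 16-3. sells secondhand or consigned goods → Standard Authorization required.
Sec. 16-4. does not operate a retail storefront; years in business 18 ≤ 19; sells secondhand or consigned goods → Compliance Certificate not required.
Sec. 16-5. years in business 18 ≥ 14; floor area 4,700 square feet ≤ 17,300 square feet → Established Business License not required.
Sec. 16-6. Operating Permit is required → Standard Permit also required.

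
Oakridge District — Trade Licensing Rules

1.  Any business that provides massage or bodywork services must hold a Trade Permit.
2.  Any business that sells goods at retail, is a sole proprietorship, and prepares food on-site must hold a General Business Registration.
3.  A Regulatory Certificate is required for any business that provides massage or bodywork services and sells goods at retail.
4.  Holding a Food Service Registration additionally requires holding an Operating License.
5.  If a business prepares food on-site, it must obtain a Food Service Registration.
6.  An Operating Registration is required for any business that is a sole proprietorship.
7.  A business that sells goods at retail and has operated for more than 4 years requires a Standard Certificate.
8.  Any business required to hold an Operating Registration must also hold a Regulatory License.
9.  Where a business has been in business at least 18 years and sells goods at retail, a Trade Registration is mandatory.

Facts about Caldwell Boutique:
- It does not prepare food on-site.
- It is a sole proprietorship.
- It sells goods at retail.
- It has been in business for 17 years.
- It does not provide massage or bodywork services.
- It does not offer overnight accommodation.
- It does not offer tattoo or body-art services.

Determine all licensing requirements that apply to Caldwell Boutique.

1. does not provide massage or bodywork services → Trade Permit not required.
2. sells goods at retail; is a sole proprietorship; does not prepare food on-site → General Business Registration not required.
3. does not provide massage or bodywork services; sells goods at retail → Regulatory Certificate not required.
4. Food Service Registration is not required → no effect.
5. does not prepare food on-site → Food Service Registration not required.
6. is a sole proprietorship → Operating Registration required.
7. sells goods at retail; years in business 17 > 4 → Standard Certificate required.
8. Operating Registration is required → Regulatory License also required.
9. years in business 17 < 18; sells goods at retail → Trade Registration not required.

Operating Registration, Regulatory License, Standard Certificate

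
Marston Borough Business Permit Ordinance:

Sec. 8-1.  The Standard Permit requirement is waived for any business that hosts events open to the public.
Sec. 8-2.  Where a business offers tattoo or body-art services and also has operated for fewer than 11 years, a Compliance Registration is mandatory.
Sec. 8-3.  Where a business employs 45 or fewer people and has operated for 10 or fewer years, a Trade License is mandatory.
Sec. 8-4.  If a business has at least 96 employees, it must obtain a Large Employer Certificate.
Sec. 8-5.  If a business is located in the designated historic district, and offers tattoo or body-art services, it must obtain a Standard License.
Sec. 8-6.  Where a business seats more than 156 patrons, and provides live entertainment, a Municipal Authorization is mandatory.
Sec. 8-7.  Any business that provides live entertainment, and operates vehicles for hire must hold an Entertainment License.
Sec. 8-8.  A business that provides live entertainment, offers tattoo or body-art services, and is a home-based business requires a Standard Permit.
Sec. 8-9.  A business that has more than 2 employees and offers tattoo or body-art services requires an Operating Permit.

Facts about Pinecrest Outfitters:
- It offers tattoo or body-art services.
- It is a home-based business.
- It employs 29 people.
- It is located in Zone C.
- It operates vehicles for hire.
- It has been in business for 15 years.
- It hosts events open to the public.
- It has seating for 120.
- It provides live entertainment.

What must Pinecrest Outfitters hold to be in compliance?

Sec. 8-1. hosts events open to the public → exempt from Standard Permit.
Sec. 8-2. offers tattoo or body-art services; years in business 15 ≥ 11 → Compliance Registration not required.
Sec. 8-3. employees 29 ≤ 45; years in business 15 > 10 → Trade License not required.
Sec. 8-4. employees 29 < 96 → Large Employer Certificate not required.
Sec. 8-5. is located in Zone C (not: is located in the designated historic district); offers tattoo or body-art services → Standard License not required.
Sec. 8-6. seating 120 ≤ 156; provides live entertainment → Municipal Authorization not required.
Sec. 8-7. provides live entertainment; operates vehicles for hire → Entertainment License required.
Sec. 8-8. provides live entertainment; offers tattoo or body-art services; is a home-based business → Standard Permit required.
Sec. 8-9. employees 29 > 2; offers tattoo or body-art services → Operating Permit required.

Entertainment License, Operating Permit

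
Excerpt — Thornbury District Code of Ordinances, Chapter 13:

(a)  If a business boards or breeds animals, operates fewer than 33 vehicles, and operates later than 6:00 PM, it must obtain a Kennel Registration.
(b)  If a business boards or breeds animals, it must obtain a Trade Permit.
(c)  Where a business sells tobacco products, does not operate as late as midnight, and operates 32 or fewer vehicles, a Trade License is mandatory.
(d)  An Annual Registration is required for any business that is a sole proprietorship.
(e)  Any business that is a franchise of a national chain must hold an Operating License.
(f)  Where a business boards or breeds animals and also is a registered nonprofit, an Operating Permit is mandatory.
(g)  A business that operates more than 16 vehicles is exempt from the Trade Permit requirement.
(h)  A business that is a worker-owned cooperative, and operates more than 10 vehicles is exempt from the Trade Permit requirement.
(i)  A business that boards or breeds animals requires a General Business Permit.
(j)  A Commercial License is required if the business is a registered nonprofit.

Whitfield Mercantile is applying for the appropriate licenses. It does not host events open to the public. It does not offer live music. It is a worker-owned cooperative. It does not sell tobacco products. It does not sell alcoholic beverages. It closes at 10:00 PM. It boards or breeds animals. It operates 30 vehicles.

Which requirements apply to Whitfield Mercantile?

(a) boards or breeds animals; vehicles 30 < 33; closes 10:00 PM, after 6:00 PM → Kennel Registration required.
(b) boards or breeds animals → Trade Permit required.
(c) does not sell tobacco products; closes 10:00 PM, at/before midnight; vehicles 30 ≤ 32 → Trade License not required.
(d) is a worker-owned cooperative (not: is a sole proprietorship) → Annual Registration not required.
(e) is a worker-owned cooperative (not: is a franchise of a national chain) → Operating License not required.
(f) boards or breeds animals; is a worker-owned cooperative (not: is a registered nonprofit) → Operating Permit not required.
(g) vehicles 30 > 16 → exempt from Trade Permit.
(h) is a worker-owned cooperative; vehicles 30 > 10 → exempt from Trade Permit.
(i) boards or breeds animals → General Business Permit required.
(j) is a worker-owned cooperative (not: is a registered nonprofit) → Commercial License not required.

General Business Permit, Kennel Registration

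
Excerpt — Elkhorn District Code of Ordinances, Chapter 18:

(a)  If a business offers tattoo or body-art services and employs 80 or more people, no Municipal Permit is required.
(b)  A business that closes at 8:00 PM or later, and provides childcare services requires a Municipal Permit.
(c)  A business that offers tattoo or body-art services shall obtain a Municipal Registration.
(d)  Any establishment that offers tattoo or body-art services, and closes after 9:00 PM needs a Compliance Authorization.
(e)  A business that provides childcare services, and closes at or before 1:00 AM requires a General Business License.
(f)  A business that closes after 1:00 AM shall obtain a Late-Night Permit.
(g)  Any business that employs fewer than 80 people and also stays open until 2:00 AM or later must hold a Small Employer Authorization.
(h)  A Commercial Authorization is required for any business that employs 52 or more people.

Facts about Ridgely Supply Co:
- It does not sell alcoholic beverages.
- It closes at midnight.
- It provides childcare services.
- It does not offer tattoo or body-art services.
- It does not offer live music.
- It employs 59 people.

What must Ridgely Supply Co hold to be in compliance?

Commercial Authorization, General Business License, Municipal Permit

(a) does not offer tattoo or body-art services; employees 59 < 80 → Municipal Permit exemption does not apply.
(b) closes midnight, after 8:00 PM; provides childcare services → Municipal Permit required.
(c) does not offer tattoo or body-art services → Municipal Registration not required.
(d) does not offer tattoo or body-art services; closes midnight, after 9:00 PM → Compliance Authorization not required.
(e) provides childcare services; closes midnight, at/before 1:00 AM → General Business License required.
(f) closes midnight, at/before 1:00 AM → Late-Night Permit not required.
(g) employees 59 < 80; closes midnight, at/before 2:00 AM → Small Employer Authorization not required.
(h) employees 59 ≥ 52 → Commercial Authorization required.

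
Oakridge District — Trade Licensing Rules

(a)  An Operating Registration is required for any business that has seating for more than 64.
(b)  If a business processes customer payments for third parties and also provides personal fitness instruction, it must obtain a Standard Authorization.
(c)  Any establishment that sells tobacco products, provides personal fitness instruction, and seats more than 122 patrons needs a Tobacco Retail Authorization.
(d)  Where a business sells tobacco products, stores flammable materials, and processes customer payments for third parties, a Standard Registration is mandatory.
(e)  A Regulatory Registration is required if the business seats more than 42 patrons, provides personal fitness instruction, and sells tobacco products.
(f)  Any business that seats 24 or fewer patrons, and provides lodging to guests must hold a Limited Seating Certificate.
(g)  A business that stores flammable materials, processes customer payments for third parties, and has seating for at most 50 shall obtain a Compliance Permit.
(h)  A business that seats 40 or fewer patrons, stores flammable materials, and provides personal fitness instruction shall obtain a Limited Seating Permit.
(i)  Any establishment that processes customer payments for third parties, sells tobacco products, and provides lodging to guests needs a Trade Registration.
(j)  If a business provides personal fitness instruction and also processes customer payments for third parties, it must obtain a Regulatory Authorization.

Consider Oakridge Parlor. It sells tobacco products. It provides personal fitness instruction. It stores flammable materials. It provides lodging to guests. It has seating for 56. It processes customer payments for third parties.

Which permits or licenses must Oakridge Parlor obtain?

(a) seating 56 ≤ 64 → Operating Registration not required.
(b) processes customer payments for third parties; provides personal fitness instruction → Standard Authorization required.
(c) sells tobacco products; provides personal fitness instruction; seating 56 ≤ 122 → Tobacco Retail Authorization not required.
(d) sells tobacco products; stores flammable materials; processes customer payments for third parties → Standard Registration required.
(e) seating 56 > 42; provides personal fitness instruction; sells tobacco products → Regulatory Registration required.
(f) seating 56 > 24; provides lodging to guests → Limited Seating Certificate not required.
(g) stores flammable materials; processes customer payments for third parties; seating 56 > 50 → Compliance Permit not required.
(h) seating 56 > 40; stores flammable materials; provides personal fitness instruction → Limited Seating Permit not required.
(i) processes customer payments for third parties; sells tobacco products; provides lodging to guests → Trade Registration required.
(j) provides personal fitness instruction; processes customer payments for third parties → Regulatory Authorization required.

Regulatory Authorization, Regulatory Registration, Standard Authorization, Standard Registration, Trade Registration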